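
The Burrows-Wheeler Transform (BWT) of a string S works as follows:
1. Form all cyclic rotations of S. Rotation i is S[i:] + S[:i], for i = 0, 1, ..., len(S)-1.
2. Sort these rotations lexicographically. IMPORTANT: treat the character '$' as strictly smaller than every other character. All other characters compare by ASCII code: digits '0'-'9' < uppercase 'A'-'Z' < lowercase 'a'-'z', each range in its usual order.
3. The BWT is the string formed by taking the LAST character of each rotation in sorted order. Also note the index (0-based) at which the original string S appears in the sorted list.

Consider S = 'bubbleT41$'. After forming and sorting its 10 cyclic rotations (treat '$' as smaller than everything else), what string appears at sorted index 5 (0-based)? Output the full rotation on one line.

All 10 rotations (rotation i = S[i:]+S[:i]):
  rot[0] = bubbleT41$
  rot[1] = ubbleT41$b
  rot[2] = bbleT41$bu
  rot[3] = bleT41$bub
  rot[4] = leT41$bubb
  rot[5] = eT41$bubbl
  rot[6] = T41$bubble
  rot[7] = 41$bubbleT
  rot[8] = 1$bubbleT4
  rot[9] = $bubbleT41
Sorted (with $ < everything):
  sorted[0] = $bubbleT41
  sorted[1] = 1$bubbleT4
  sorted[2] = 41$bubbleT
  sorted[3] = T41$bubble
  sorted[4] = bbleT41$bu
  sorted[5] = bleT41$bub
  sorted[6] = bubbleT41$
  sorted[7] = eT41$bubbl
  sorted[8] = leT41$bubb
  sorted[9] = ubbleT41$b
sorted[5] = bleT41$bub

Answer: bleT41$bub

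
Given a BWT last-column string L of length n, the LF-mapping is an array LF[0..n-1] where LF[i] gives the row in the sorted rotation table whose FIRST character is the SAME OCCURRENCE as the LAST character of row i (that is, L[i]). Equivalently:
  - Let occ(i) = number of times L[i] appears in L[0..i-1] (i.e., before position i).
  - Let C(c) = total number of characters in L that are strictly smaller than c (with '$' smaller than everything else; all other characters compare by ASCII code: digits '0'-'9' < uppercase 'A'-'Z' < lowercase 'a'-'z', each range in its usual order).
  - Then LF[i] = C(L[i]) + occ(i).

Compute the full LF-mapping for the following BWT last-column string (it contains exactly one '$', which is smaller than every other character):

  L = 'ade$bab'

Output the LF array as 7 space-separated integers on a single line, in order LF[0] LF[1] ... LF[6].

Char counts: '$':1, 'a':2, 'b':2, 'd':1, 'e':1
C (first-col start): C('$')=0, C('a')=1, C('b')=3, C('d')=5, C('e')=6
L[0]='a': occ=0, LF[0]=C('a')+0=1+0=1
L[1]='d': occ=0, LF[1]=C('d')+0=5+0=5
L[2]='e': occ=0, LF[2]=C('e')+0=6+0=6
L[3]='$': occ=0, LF[3]=C('$')+0=0+0=0
L[4]='b': occ=0, LF[4]=C('b')+0=3+0=3
L[5]='a': occ=1, LF[5]=C('a')+1=1+1=2
L[6]='b': occ=1, LF[6]=C('b')+1=3+1=4

Answer: 1 5 6 0 3 2 4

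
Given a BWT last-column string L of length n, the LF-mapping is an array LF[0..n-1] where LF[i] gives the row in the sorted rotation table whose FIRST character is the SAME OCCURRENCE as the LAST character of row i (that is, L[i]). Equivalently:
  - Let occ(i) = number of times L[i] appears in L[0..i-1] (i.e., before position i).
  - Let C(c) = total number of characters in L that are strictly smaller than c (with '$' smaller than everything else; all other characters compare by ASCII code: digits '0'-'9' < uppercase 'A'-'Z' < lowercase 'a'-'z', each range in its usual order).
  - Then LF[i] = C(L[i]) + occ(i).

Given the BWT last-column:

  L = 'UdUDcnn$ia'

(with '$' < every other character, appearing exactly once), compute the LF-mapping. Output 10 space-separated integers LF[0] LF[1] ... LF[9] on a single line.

Answer: 2 6 3 1 5 8 9 0 7 4

Derivation:
Char counts: '$':1, 'D':1, 'U':2, 'a':1, 'c':1, 'd':1, 'i':1, 'n':2
C (first-col start): C('$')=0, C('D')=1, C('U')=2, C('a')=4, C('c')=5, C('d')=6, C('i')=7, C('n')=8
L[0]='U': occ=0, LF[0]=C('U')+0=2+0=2
L[1]='d': occ=0, LF[1]=C('d')+0=6+0=6
L[2]='U': occ=1, LF[2]=C('U')+1=2+1=3
L[3]='D': occ=0, LF[3]=C('D')+0=1+0=1
L[4]='c': occ=0, LF[4]=C('c')+0=5+0=5
L[5]='n': occ=0, LF[5]=C('n')+0=8+0=8
L[6]='n': occ=1, LF[6]=C('n')+1=8+1=9
L[7]='$': occ=0, LF[7]=C('$')+0=0+0=0
L[8]='i': occ=0, LF[8]=C('i')+0=7+0=7
L[9]='a': occ=0, LF[9]=C('a')+0=4+0=4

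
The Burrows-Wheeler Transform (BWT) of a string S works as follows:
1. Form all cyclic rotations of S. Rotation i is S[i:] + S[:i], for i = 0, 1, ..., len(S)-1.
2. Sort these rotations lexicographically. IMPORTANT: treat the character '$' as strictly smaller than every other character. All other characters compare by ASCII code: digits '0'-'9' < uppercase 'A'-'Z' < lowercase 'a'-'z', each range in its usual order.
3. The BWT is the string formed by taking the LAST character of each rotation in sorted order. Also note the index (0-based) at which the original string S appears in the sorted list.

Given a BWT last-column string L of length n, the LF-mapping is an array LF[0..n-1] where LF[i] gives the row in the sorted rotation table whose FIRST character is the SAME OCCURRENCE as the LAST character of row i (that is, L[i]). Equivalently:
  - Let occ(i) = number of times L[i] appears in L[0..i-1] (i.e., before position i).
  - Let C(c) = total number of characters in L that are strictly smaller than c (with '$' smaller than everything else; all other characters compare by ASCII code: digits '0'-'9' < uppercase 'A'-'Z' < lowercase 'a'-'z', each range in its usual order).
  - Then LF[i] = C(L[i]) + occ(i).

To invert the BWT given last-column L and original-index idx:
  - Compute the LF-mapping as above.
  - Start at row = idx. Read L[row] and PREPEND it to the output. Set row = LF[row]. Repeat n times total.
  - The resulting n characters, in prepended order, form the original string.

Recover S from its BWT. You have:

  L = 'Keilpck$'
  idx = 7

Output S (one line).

Answer: pickleK$

Derivation:
LF mapping: 1 3 4 6 7 2 5 0
Walk LF starting at row 7, prepending L[row]:
  step 1: row=7, L[7]='$', prepend. Next row=LF[7]=0
  step 2: row=0, L[0]='K', prepend. Next row=LF[0]=1
  step 3: row=1, L[1]='e', prepend. Next row=LF[1]=3
  step 4: row=3, L[3]='l', prepend. Next row=LF[3]=6
  step 5: row=6, L[6]='k', prepend. Next row=LF[6]=5
  step 6: row=5, L[5]='c', prepend. Next row=LF[5]=2
  step 7: row=2, L[2]='i', prepend. Next row=LF[2]=4
  step 8: row=4, L[4]='p', prepend. Next row=LF[4]=7
Reversed output: pickleK$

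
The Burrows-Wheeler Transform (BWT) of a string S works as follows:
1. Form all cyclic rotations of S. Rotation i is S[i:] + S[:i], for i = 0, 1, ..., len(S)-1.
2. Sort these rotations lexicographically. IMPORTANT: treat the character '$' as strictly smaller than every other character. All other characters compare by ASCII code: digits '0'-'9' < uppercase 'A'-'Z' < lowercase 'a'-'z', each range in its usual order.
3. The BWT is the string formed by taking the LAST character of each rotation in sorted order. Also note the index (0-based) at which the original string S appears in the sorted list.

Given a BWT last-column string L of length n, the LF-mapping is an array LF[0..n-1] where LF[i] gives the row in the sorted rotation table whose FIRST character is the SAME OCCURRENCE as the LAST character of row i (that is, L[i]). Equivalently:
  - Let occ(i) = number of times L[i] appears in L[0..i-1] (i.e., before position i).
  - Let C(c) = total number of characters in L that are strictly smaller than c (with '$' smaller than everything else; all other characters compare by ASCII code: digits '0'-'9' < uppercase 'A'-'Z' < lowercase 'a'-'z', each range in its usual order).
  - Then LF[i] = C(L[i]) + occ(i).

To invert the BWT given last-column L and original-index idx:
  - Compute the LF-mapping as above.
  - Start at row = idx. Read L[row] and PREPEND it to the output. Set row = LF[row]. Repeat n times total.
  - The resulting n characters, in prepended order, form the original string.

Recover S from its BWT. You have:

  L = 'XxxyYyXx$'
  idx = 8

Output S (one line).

Answer: yxXxyYxX$

Derivation:
LF mapping: 1 4 5 7 3 8 2 6 0
Walk LF starting at row 8, prepending L[row]:
  step 1: row=8, L[8]='$', prepend. Next row=LF[8]=0
  step 2: row=0, L[0]='X', prepend. Next row=LF[0]=1
  step 3: row=1, L[1]='x', prepend. Next row=LF[1]=4
  step 4: row=4, L[4]='Y', prepend. Next row=LF[4]=3
  step 5: row=3, L[3]='y', prepend. Next row=LF[3]=7
  step 6: row=7, L[7]='x', prepend. Next row=LF[7]=6
  step 7: row=6, L[6]='X', prepend. Next row=LF[6]=2
  step 8: row=2, L[2]='x', prepend. Next row=LF[2]=5
  step 9: row=5, L[5]='y', prepend. Next row=LF[5]=8
Reversed output: yxXxyYxX$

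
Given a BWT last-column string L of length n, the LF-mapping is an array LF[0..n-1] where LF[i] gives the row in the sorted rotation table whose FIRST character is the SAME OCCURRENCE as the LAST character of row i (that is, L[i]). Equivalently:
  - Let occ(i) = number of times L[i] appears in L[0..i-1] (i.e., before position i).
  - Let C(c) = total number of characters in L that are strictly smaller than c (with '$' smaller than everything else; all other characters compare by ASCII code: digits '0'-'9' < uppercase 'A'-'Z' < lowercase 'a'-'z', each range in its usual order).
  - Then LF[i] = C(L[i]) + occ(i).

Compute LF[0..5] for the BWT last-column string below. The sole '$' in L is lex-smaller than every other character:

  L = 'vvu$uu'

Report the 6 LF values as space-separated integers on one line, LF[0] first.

Answer: 4 5 1 0 2 3

Derivation:
Char counts: '$':1, 'u':3, 'v':2
C (first-col start): C('$')=0, C('u')=1, C('v')=4
L[0]='v': occ=0, LF[0]=C('v')+0=4+0=4
L[1]='v': occ=1, LF[1]=C('v')+1=4+1=5
L[2]='u': occ=0, LF[2]=C('u')+0=1+0=1
L[3]='$': occ=0, LF[3]=C('$')+0=0+0=0
L[4]='u': occ=1, LF[4]=C('u')+1=1+1=2
L[5]='u': occ=2, LF[5]=C('u')+2=1+2=3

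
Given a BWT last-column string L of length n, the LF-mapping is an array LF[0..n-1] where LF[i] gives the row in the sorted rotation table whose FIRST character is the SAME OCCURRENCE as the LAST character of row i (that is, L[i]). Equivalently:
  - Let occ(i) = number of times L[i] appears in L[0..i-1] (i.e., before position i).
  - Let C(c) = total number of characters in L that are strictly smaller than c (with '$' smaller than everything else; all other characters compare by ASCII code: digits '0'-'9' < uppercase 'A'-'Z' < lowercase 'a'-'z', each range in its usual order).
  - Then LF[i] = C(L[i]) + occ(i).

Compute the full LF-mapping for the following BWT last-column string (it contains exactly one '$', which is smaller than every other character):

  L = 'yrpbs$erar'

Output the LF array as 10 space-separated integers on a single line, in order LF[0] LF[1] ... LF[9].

Char counts: '$':1, 'a':1, 'b':1, 'e':1, 'p':1, 'r':3, 's':1, 'y':1
C (first-col start): C('$')=0, C('a')=1, C('b')=2, C('e')=3, C('p')=4, C('r')=5, C('s')=8, C('y')=9
L[0]='y': occ=0, LF[0]=C('y')+0=9+0=9
L[1]='r': occ=0, LF[1]=C('r')+0=5+0=5
L[2]='p': occ=0, LF[2]=C('p')+0=4+0=4
L[3]='b': occ=0, LF[3]=C('b')+0=2+0=2
L[4]='s': occ=0, LF[4]=C('s')+0=8+0=8
L[5]='$': occ=0, LF[5]=C('$')+0=0+0=0
L[6]='e': occ=0, LF[6]=C('e')+0=3+0=3
L[7]='r': occ=1, LF[7]=C('r')+1=5+1=6
L[8]='a': occ=0, LF[8]=C('a')+0=1+0=1
L[9]='r': occ=2, LF[9]=C('r')+2=5+2=7

Answer: 9 5 4 2 8 0 3 6 1 7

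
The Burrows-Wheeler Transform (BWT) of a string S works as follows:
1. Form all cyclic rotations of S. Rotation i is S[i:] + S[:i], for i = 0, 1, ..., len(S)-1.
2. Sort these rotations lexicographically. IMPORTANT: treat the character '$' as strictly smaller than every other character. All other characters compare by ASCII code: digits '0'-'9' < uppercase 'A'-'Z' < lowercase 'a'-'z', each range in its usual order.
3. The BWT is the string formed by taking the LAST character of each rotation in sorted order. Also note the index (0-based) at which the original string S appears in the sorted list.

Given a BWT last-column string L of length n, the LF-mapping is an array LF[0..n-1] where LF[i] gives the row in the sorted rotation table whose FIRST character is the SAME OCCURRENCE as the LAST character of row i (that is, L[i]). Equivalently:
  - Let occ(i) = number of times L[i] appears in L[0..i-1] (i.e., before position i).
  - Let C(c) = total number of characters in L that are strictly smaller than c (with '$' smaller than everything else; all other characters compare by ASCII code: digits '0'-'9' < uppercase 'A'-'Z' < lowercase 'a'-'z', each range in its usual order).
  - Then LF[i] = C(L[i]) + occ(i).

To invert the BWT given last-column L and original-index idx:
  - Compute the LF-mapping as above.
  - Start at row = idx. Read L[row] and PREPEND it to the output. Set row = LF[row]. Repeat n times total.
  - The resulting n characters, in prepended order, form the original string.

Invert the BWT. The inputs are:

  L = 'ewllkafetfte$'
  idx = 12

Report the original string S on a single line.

LF mapping: 2 12 8 9 7 1 5 3 10 6 11 4 0
Walk LF starting at row 12, prepending L[row]:
  step 1: row=12, L[12]='$', prepend. Next row=LF[12]=0
  step 2: row=0, L[0]='e', prepend. Next row=LF[0]=2
  step 3: row=2, L[2]='l', prepend. Next row=LF[2]=8
  step 4: row=8, L[8]='t', prepend. Next row=LF[8]=10
  step 5: row=10, L[10]='t', prepend. Next row=LF[10]=11
  step 6: row=11, L[11]='e', prepend. Next row=LF[11]=4
  step 7: row=4, L[4]='k', prepend. Next row=LF[4]=7
  step 8: row=7, L[7]='e', prepend. Next row=LF[7]=3
  step 9: row=3, L[3]='l', prepend. Next row=LF[3]=9
  step 10: row=9, L[9]='f', prepend. Next row=LF[9]=6
  step 11: row=6, L[6]='f', prepend. Next row=LF[6]=5
  step 12: row=5, L[5]='a', prepend. Next row=LF[5]=1
  step 13: row=1, L[1]='w', prepend. Next row=LF[1]=12
Reversed output: wafflekettle$

Answer: wafflekettle$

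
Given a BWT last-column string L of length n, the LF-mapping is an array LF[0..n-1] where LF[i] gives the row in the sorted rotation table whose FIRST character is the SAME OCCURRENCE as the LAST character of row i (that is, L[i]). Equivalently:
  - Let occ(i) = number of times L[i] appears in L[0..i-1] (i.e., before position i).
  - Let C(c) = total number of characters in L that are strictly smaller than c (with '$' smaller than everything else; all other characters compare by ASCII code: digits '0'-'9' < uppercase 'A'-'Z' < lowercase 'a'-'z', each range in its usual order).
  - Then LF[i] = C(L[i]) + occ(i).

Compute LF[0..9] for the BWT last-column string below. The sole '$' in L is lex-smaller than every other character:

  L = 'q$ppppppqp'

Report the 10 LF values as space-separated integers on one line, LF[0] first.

Char counts: '$':1, 'p':7, 'q':2
C (first-col start): C('$')=0, C('p')=1, C('q')=8
L[0]='q': occ=0, LF[0]=C('q')+0=8+0=8
L[1]='$': occ=0, LF[1]=C('$')+0=0+0=0
L[2]='p': occ=0, LF[2]=C('p')+0=1+0=1
L[3]='p': occ=1, LF[3]=C('p')+1=1+1=2
L[4]='p': occ=2, LF[4]=C('p')+2=1+2=3
L[5]='p': occ=3, LF[5]=C('p')+3=1+3=4
L[6]='p': occ=4, LF[6]=C('p')+4=1+4=5
L[7]='p': occ=5, LF[7]=C('p')+5=1+5=6
L[8]='q': occ=1, LF[8]=C('q')+1=8+1=9
L[9]='p': occ=6, LF[9]=C('p')+6=1+6=7

Answer: 8 0 1 2 3 4 5 6 9 7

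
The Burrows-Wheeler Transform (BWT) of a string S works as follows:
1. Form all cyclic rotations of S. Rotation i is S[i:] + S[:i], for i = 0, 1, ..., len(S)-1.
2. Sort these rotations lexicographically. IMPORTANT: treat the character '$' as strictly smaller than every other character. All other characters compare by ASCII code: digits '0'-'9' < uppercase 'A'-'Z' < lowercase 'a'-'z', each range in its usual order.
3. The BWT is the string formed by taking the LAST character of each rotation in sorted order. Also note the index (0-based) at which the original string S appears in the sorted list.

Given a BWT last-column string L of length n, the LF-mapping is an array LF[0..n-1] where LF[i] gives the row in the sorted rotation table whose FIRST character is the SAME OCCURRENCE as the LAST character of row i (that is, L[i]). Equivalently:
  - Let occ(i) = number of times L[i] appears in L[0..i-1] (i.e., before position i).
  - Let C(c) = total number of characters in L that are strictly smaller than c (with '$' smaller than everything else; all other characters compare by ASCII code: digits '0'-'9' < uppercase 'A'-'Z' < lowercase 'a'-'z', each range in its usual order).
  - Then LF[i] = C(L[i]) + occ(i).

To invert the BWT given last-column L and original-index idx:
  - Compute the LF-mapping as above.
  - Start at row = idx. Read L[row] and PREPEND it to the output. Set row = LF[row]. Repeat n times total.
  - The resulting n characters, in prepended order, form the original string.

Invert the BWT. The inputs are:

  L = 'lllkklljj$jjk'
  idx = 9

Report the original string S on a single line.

Answer: ljklkjlkjljl$

Derivation:
LF mapping: 8 9 10 5 6 11 12 1 2 0 3 4 7
Walk LF starting at row 9, prepending L[row]:
  step 1: row=9, L[9]='$', prepend. Next row=LF[9]=0
  step 2: row=0, L[0]='l', prepend. Next row=LF[0]=8
  step 3: row=8, L[8]='j', prepend. Next row=LF[8]=2
  step 4: row=2, L[2]='l', prepend. Next row=LF[2]=10
  step 5: row=10, L[10]='j', prepend. Next row=LF[10]=3
  step 6: row=3, L[3]='k', prepend. Next row=LF[3]=5
  step 7: row=5, L[5]='l', prepend. Next row=LF[5]=11
  step 8: row=11, L[11]='j', prepend. Next row=LF[11]=4
  step 9: row=4, L[4]='k', prepend. Next row=LF[4]=6
  step 10: row=6, L[6]='l', prepend. Next row=LF[6]=12
  step 11: row=12, L[12]='k', prepend. Next row=LF[12]=7
  step 12: row=7, L[7]='j', prepend. Next row=LF[7]=1
  step 13: row=1, L[1]='l', prepend. Next row=LF[1]=9
Reversed output: ljklkjlkjljl$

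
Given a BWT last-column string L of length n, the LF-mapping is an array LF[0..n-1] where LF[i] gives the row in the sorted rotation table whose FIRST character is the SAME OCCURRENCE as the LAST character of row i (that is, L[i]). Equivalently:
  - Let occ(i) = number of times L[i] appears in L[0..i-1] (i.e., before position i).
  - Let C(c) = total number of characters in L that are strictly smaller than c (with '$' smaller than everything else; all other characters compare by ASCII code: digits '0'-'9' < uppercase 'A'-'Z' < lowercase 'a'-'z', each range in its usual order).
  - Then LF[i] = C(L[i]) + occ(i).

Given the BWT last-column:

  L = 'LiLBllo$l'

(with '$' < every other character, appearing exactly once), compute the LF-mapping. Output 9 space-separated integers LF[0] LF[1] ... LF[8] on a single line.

Answer: 2 4 3 1 5 6 8 0 7

Derivation:
Char counts: '$':1, 'B':1, 'L':2, 'i':1, 'l':3, 'o':1
C (first-col start): C('$')=0, C('B')=1, C('L')=2, C('i')=4, C('l')=5, C('o')=8
L[0]='L': occ=0, LF[0]=C('L')+0=2+0=2
L[1]='i': occ=0, LF[1]=C('i')+0=4+0=4
L[2]='L': occ=1, LF[2]=C('L')+1=2+1=3
L[3]='B': occ=0, LF[3]=C('B')+0=1+0=1
L[4]='l': occ=0, LF[4]=C('l')+0=5+0=5
L[5]='l': occ=1, LF[5]=C('l')+1=5+1=6
L[6]='o': occ=0, LF[6]=C('o')+0=8+0=8
L[7]='$': occ=0, LF[7]=C('$')+0=0+0=0
L[8]='l': occ=2, LF[8]=C('l')+2=5+2=7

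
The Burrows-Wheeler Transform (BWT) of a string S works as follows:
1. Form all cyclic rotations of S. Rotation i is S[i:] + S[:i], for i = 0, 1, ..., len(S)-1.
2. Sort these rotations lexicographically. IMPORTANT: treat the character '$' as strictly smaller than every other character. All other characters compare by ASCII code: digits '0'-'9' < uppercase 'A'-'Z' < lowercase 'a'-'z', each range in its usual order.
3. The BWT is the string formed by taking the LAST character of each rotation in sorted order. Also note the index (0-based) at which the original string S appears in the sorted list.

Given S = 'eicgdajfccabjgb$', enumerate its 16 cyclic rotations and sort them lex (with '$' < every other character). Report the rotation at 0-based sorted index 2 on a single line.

All 16 rotations (rotation i = S[i:]+S[:i]):
  rot[0] = eicgdajfccabjgb$
  rot[1] = icgdajfccabjgb$e
  rot[2] = cgdajfccabjgb$ei
  rot[3] = gdajfccabjgb$eic
  rot[4] = dajfccabjgb$eicg
  rot[5] = ajfccabjgb$eicgd
  rot[6] = jfccabjgb$eicgda
  rot[7] = fccabjgb$eicgdaj
  rot[8] = ccabjgb$eicgdajf
  rot[9] = cabjgb$eicgdajfc
  rot[10] = abjgb$eicgdajfcc
  rot[11] = bjgb$eicgdajfcca
  rot[12] = jgb$eicgdajfccab
  rot[13] = gb$eicgdajfccabj
  rot[14] = b$eicgdajfccabjg
  rot[15] = $eicgdajfccabjgb
Sorted (with $ < everything):
  sorted[0] = $eicgdajfccabjgb
  sorted[1] = abjgb$eicgdajfcc
  sorted[2] = ajfccabjgb$eicgd
  sorted[3] = b$eicgdajfccabjg
  sorted[4] = bjgb$eicgdajfcca
  sorted[5] = cabjgb$eicgdajfc
  sorted[6] = ccabjgb$eicgdajf
  sorted[7] = cgdajfccabjgb$ei
  sorted[8] = dajfccabjgb$eicg
  sorted[9] = eicgdajfccabjgb$
  sorted[10] = fccabjgb$eicgdaj
  sorted[11] = gb$eicgdajfccabj
  sorted[12] = gdajfccabjgb$eic
  sorted[13] = icgdajfccabjgb$e
  sorted[14] = jfccabjgb$eicgda
  sorted[15] = jgb$eicgdajfccab
sorted[2] = ajfccabjgb$eicgd

Answer: ajfccabjgb$eicgd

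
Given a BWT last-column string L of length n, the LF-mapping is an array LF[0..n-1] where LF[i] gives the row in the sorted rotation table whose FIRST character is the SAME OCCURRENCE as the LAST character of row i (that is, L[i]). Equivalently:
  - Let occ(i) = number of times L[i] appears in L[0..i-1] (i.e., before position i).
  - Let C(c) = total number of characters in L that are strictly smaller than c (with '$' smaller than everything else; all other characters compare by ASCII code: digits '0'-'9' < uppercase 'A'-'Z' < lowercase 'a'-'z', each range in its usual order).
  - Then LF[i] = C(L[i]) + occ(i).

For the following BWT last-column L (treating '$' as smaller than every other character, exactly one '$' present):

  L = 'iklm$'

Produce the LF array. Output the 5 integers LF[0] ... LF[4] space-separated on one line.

Char counts: '$':1, 'i':1, 'k':1, 'l':1, 'm':1
C (first-col start): C('$')=0, C('i')=1, C('k')=2, C('l')=3, C('m')=4
L[0]='i': occ=0, LF[0]=C('i')+0=1+0=1
L[1]='k': occ=0, LF[1]=C('k')+0=2+0=2
L[2]='l': occ=0, LF[2]=C('l')+0=3+0=3
L[3]='m': occ=0, LF[3]=C('m')+0=4+0=4
L[4]='$': occ=0, LF[4]=C('$')+0=0+0=0

Answer: 1 2 3 4 0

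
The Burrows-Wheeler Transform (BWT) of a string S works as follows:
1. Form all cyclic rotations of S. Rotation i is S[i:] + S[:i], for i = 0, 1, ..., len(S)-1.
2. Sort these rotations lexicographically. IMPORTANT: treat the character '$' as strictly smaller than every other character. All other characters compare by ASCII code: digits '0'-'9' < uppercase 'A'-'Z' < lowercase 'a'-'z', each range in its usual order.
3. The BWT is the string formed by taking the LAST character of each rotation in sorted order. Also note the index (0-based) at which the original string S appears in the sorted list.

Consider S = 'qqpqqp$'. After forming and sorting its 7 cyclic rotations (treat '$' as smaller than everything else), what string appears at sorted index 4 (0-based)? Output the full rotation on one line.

Answer: qpqqp$q

Derivation:
All 7 rotations (rotation i = S[i:]+S[:i]):
  rot[0] = qqpqqp$
  rot[1] = qpqqp$q
  rot[2] = pqqp$qq
  rot[3] = qqp$qqp
  rot[4] = qp$qqpq
  rot[5] = p$qqpqq
  rot[6] = $qqpqqp
Sorted (with $ < everything):
  sorted[0] = $qqpqqp
  sorted[1] = p$qqpqq
  sorted[2] = pqqp$qq
  sorted[3] = qp$qqpq
  sorted[4] = qpqqp$q
  sorted[5] = qqp$qqp
  sorted[6] = qqpqqp$
sorted[4] = qpqqp$q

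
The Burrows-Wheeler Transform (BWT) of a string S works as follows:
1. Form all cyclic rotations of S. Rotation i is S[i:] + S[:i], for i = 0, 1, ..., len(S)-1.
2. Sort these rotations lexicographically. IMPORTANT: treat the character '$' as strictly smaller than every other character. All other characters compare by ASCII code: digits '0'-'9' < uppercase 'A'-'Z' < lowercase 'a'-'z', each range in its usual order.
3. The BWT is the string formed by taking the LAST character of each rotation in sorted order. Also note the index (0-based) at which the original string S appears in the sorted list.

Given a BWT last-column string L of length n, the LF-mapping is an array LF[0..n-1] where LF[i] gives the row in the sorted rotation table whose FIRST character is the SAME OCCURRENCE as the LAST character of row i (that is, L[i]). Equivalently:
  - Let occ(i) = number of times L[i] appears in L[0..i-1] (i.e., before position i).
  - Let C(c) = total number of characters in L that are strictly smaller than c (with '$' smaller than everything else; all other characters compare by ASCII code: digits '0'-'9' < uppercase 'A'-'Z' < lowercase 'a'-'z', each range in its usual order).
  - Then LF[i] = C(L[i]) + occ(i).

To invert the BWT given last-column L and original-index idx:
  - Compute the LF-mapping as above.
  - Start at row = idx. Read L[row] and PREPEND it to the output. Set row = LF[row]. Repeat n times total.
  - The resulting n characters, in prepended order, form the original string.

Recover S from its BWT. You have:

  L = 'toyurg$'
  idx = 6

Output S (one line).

Answer: yogurt$

Derivation:
LF mapping: 4 2 6 5 3 1 0
Walk LF starting at row 6, prepending L[row]:
  step 1: row=6, L[6]='$', prepend. Next row=LF[6]=0
  step 2: row=0, L[0]='t', prepend. Next row=LF[0]=4
  step 3: row=4, L[4]='r', prepend. Next row=LF[4]=3
  step 4: row=3, L[3]='u', prepend. Next row=LF[3]=5
  step 5: row=5, L[5]='g', prepend. Next row=LF[5]=1
  step 6: row=1, L[1]='o', prepend. Next row=LF[1]=2
  step 7: row=2, L[2]='y', prepend. Next row=LF[2]=6
Reversed output: yogurt$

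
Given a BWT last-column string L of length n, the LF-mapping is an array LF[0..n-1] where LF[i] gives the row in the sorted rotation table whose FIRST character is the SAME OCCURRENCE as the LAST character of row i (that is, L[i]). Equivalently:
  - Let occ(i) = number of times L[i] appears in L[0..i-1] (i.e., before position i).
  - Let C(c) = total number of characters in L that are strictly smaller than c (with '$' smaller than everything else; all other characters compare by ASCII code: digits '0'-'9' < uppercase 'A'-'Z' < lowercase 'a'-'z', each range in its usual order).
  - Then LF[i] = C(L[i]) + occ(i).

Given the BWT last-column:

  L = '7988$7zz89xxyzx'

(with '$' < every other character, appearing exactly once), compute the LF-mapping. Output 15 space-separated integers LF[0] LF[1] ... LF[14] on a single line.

Answer: 1 6 3 4 0 2 12 13 5 7 8 9 11 14 10

Derivation:
Char counts: '$':1, '7':2, '8':3, '9':2, 'x':3, 'y':1, 'z':3
C (first-col start): C('$')=0, C('7')=1, C('8')=3, C('9')=6, C('x')=8, C('y')=11, C('z')=12
L[0]='7': occ=0, LF[0]=C('7')+0=1+0=1
L[1]='9': occ=0, LF[1]=C('9')+0=6+0=6
L[2]='8': occ=0, LF[2]=C('8')+0=3+0=3
L[3]='8': occ=1, LF[3]=C('8')+1=3+1=4
L[4]='$': occ=0, LF[4]=C('$')+0=0+0=0
L[5]='7': occ=1, LF[5]=C('7')+1=1+1=2
L[6]='z': occ=0, LF[6]=C('z')+0=12+0=12
L[7]='z': occ=1, LF[7]=C('z')+1=12+1=13
L[8]='8': occ=2, LF[8]=C('8')+2=3+2=5
L[9]='9': occ=1, LF[9]=C('9')+1=6+1=7
L[10]='x': occ=0, LF[10]=C('x')+0=8+0=8
L[11]='x': occ=1, LF[11]=C('x')+1=8+1=9
L[12]='y': occ=0, LF[12]=C('y')+0=11+0=11
L[13]='z': occ=2, LF[13]=C('z')+2=12+2=14
L[14]='x': occ=2, LF[14]=C('x')+2=8+2=10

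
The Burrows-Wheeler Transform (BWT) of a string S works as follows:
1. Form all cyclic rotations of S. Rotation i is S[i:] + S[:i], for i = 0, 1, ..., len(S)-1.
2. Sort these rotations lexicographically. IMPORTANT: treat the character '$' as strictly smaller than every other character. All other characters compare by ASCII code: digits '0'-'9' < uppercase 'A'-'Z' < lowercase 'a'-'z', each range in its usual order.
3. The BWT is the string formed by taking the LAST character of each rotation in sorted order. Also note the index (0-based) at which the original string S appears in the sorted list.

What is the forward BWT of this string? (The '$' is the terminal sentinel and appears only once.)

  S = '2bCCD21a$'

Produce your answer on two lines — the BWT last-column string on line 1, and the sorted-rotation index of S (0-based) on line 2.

All 9 rotations (rotation i = S[i:]+S[:i]):
  rot[0] = 2bCCD21a$
  rot[1] = bCCD21a$2
  rot[2] = CCD21a$2b
  rot[3] = CD21a$2bC
  rot[4] = D21a$2bCC
  rot[5] = 21a$2bCCD
  rot[6] = 1a$2bCCD2
  rot[7] = a$2bCCD21
  rot[8] = $2bCCD21a
Sorted (with $ < everything):
  sorted[0] = $2bCCD21a  (last char: 'a')
  sorted[1] = 1a$2bCCD2  (last char: '2')
  sorted[2] = 21a$2bCCD  (last char: 'D')
  sorted[3] = 2bCCD21a$  (last char: '$')
  sorted[4] = CCD21a$2b  (last char: 'b')
  sorted[5] = CD21a$2bC  (last char: 'C')
  sorted[6] = D21a$2bCC  (last char: 'C')
  sorted[7] = a$2bCCD21  (last char: '1')
  sorted[8] = bCCD21a$2  (last char: '2')
Last column: a2D$bCC12
Original string S is at sorted index 3

Answer: a2D$bCC12
3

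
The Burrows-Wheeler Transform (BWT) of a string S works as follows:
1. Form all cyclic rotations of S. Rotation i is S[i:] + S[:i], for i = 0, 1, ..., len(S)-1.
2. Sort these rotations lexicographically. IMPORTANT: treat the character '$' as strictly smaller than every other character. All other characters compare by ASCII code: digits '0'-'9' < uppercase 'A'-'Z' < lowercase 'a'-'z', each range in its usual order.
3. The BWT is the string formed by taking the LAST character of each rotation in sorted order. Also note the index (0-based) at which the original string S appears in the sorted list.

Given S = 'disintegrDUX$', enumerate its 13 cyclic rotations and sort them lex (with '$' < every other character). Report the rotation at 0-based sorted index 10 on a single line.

All 13 rotations (rotation i = S[i:]+S[:i]):
  rot[0] = disintegrDUX$
  rot[1] = isintegrDUX$d
  rot[2] = sintegrDUX$di
  rot[3] = integrDUX$dis
  rot[4] = ntegrDUX$disi
  rot[5] = tegrDUX$disin
  rot[6] = egrDUX$disint
  rot[7] = grDUX$disinte
  rot[8] = rDUX$disinteg
  rot[9] = DUX$disintegr
  rot[10] = UX$disintegrD
  rot[11] = X$disintegrDU
  rot[12] = $disintegrDUX
Sorted (with $ < everything):
  sorted[0] = $disintegrDUX
  sorted[1] = DUX$disintegr
  sorted[2] = UX$disintegrD
  sorted[3] = X$disintegrDU
  sorted[4] = disintegrDUX$
  sorted[5] = egrDUX$disint
  sorted[6] = grDUX$disinte
  sorted[7] = integrDUX$dis
  sorted[8] = isintegrDUX$d
  sorted[9] = ntegrDUX$disi
  sorted[10] = rDUX$disinteg
  sorted[11] = sintegrDUX$di
  sorted[12] = tegrDUX$disin
sorted[10] = rDUX$disinteg

Answer: rDUX$disinteg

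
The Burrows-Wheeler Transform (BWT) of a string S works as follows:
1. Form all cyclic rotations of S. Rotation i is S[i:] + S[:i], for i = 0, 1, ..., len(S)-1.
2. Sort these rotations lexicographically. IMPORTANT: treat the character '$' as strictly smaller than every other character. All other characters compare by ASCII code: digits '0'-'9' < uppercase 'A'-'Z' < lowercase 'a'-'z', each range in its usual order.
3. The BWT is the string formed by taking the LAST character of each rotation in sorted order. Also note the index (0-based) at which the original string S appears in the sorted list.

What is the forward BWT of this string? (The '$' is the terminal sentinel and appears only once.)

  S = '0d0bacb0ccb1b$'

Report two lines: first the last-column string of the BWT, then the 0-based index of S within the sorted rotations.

Answer: bdb$bb1cc0ac00
3

Derivation:
All 14 rotations (rotation i = S[i:]+S[:i]):
  rot[0] = 0d0bacb0ccb1b$
  rot[1] = d0bacb0ccb1b$0
  rot[2] = 0bacb0ccb1b$0d
  rot[3] = bacb0ccb1b$0d0
  rot[4] = acb0ccb1b$0d0b
  rot[5] = cb0ccb1b$0d0ba
  rot[6] = b0ccb1b$0d0bac
  rot[7] = 0ccb1b$0d0bacb
  rot[8] = ccb1b$0d0bacb0
  rot[9] = cb1b$0d0bacb0c
  rot[10] = b1b$0d0bacb0cc
  rot[11] = 1b$0d0bacb0ccb
  rot[12] = b$0d0bacb0ccb1
  rot[13] = $0d0bacb0ccb1b
Sorted (with $ < everything):
  sorted[0] = $0d0bacb0ccb1b  (last char: 'b')
  sorted[1] = 0bacb0ccb1b$0d  (last char: 'd')
  sorted[2] = 0ccb1b$0d0bacb  (last char: 'b')
  sorted[3] = 0d0bacb0ccb1b$  (last char: '$')
  sorted[4] = 1b$0d0bacb0ccb  (last char: 'b')
  sorted[5] = acb0ccb1b$0d0b  (last char: 'b')
  sorted[6] = b$0d0bacb0ccb1  (last char: '1')
  sorted[7] = b0ccb1b$0d0bac  (last char: 'c')
  sorted[8] = b1b$0d0bacb0cc  (last char: 'c')
  sorted[9] = bacb0ccb1b$0d0  (last char: '0')
  sorted[10] = cb0ccb1b$0d0ba  (last char: 'a')
  sorted[11] = cb1b$0d0bacb0c  (last char: 'c')
  sorted[12] = ccb1b$0d0bacb0  (last char: '0')
  sorted[13] = d0bacb0ccb1b$0  (last char: '0')
Last column: bdb$bb1cc0ac00
Original string S is at sorted index 3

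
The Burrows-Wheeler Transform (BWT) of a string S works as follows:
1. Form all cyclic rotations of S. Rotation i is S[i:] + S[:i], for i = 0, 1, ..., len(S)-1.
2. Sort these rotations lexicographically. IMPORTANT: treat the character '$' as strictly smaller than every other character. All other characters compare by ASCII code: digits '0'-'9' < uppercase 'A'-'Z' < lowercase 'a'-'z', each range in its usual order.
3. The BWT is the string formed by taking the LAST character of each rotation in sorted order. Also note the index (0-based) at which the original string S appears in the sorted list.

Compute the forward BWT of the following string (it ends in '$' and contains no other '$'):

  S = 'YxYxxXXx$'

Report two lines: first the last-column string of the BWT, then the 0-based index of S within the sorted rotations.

All 9 rotations (rotation i = S[i:]+S[:i]):
  rot[0] = YxYxxXXx$
  rot[1] = xYxxXXx$Y
  rot[2] = YxxXXx$Yx
  rot[3] = xxXXx$YxY
  rot[4] = xXXx$YxYx
  rot[5] = XXx$YxYxx
  rot[6] = Xx$YxYxxX
  rot[7] = x$YxYxxXX
  rot[8] = $YxYxxXXx
Sorted (with $ < everything):
  sorted[0] = $YxYxxXXx  (last char: 'x')
  sorted[1] = XXx$YxYxx  (last char: 'x')
  sorted[2] = Xx$YxYxxX  (last char: 'X')
  sorted[3] = YxYxxXXx$  (last char: '$')
  sorted[4] = YxxXXx$Yx  (last char: 'x')
  sorted[5] = x$YxYxxXX  (last char: 'X')
  sorted[6] = xXXx$YxYx  (last char: 'x')
  sorted[7] = xYxxXXx$Y  (last char: 'Y')
  sorted[8] = xxXXx$YxY  (last char: 'Y')
Last column: xxX$xXxYY
Original string S is at sorted index 3

Answer: xxX$xXxYY
3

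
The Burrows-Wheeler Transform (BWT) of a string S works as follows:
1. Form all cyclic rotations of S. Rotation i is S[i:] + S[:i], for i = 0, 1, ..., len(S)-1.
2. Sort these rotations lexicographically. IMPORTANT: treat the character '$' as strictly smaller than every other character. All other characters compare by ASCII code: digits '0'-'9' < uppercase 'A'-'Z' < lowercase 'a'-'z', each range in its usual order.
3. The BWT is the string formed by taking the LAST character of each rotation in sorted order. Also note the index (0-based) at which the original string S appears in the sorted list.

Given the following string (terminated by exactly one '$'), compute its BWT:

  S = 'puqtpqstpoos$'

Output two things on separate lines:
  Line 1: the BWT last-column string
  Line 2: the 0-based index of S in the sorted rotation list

All 13 rotations (rotation i = S[i:]+S[:i]):
  rot[0] = puqtpqstpoos$
  rot[1] = uqtpqstpoos$p
  rot[2] = qtpqstpoos$pu
  rot[3] = tpqstpoos$puq
  rot[4] = pqstpoos$puqt
  rot[5] = qstpoos$puqtp
  rot[6] = stpoos$puqtpq
  rot[7] = tpoos$puqtpqs
  rot[8] = poos$puqtpqst
  rot[9] = oos$puqtpqstp
  rot[10] = os$puqtpqstpo
  rot[11] = s$puqtpqstpoo
  rot[12] = $puqtpqstpoos
Sorted (with $ < everything):
  sorted[0] = $puqtpqstpoos  (last char: 's')
  sorted[1] = oos$puqtpqstp  (last char: 'p')
  sorted[2] = os$puqtpqstpo  (last char: 'o')
  sorted[3] = poos$puqtpqst  (last char: 't')
  sorted[4] = pqstpoos$puqt  (last char: 't')
  sorted[5] = puqtpqstpoos$  (last char: '$')
  sorted[6] = qstpoos$puqtp  (last char: 'p')
  sorted[7] = qtpqstpoos$pu  (last char: 'u')
  sorted[8] = s$puqtpqstpoo  (last char: 'o')
  sorted[9] = stpoos$puqtpq  (last char: 'q')
  sorted[10] = tpoos$puqtpqs  (last char: 's')
  sorted[11] = tpqstpoos$puq  (last char: 'q')
  sorted[12] = uqtpqstpoos$p  (last char: 'p')
Last column: spott$puoqsqp
Original string S is at sorted index 5

Answer: spott$puoqsqp
5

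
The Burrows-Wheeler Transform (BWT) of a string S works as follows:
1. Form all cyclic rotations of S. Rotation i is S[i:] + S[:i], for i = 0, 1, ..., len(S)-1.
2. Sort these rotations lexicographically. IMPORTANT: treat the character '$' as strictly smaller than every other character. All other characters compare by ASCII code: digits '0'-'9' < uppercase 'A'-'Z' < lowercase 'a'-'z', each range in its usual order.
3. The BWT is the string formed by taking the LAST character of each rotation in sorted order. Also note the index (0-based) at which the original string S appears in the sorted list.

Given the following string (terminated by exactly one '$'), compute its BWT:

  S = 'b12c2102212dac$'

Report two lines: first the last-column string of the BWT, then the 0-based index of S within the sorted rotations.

All 15 rotations (rotation i = S[i:]+S[:i]):
  rot[0] = b12c2102212dac$
  rot[1] = 12c2102212dac$b
  rot[2] = 2c2102212dac$b1
  rot[3] = c2102212dac$b12
  rot[4] = 2102212dac$b12c
  rot[5] = 102212dac$b12c2
  rot[6] = 02212dac$b12c21
  rot[7] = 2212dac$b12c210
  rot[8] = 212dac$b12c2102
  rot[9] = 12dac$b12c21022
  rot[10] = 2dac$b12c210221
  rot[11] = dac$b12c2102212
  rot[12] = ac$b12c2102212d
  rot[13] = c$b12c2102212da
  rot[14] = $b12c2102212dac
Sorted (with $ < everything):
  sorted[0] = $b12c2102212dac  (last char: 'c')
  sorted[1] = 02212dac$b12c21  (last char: '1')
  sorted[2] = 102212dac$b12c2  (last char: '2')
  sorted[3] = 12c2102212dac$b  (last char: 'b')
  sorted[4] = 12dac$b12c21022  (last char: '2')
  sorted[5] = 2102212dac$b12c  (last char: 'c')
  sorted[6] = 212dac$b12c2102  (last char: '2')
  sorted[7] = 2212dac$b12c210  (last char: '0')
  sorted[8] = 2c2102212dac$b1  (last char: '1')
  sorted[9] = 2dac$b12c210221  (last char: '1')
  sorted[10] = ac$b12c2102212d  (last char: 'd')
  sorted[11] = b12c2102212dac$  (last char: '$')
  sorted[12] = c$b12c2102212da  (last char: 'a')
  sorted[13] = c2102212dac$b12  (last char: '2')
  sorted[14] = dac$b12c2102212  (last char: '2')
Last column: c12b2c2011d$a22
Original string S is at sorted index 11

Answer: c12b2c2011d$a22
11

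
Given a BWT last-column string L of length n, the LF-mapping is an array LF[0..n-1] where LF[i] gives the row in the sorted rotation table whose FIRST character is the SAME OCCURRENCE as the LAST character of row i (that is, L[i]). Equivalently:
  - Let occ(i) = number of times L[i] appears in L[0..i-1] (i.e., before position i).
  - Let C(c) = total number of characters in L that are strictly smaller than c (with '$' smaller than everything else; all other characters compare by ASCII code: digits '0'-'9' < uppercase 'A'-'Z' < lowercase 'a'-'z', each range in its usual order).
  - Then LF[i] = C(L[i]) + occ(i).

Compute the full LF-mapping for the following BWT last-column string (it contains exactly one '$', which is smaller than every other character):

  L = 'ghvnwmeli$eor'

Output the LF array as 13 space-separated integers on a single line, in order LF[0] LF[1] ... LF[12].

Answer: 3 4 11 8 12 7 1 6 5 0 2 9 10

Derivation:
Char counts: '$':1, 'e':2, 'g':1, 'h':1, 'i':1, 'l':1, 'm':1, 'n':1, 'o':1, 'r':1, 'v':1, 'w':1
C (first-col start): C('$')=0, C('e')=1, C('g')=3, C('h')=4, C('i')=5, C('l')=6, C('m')=7, C('n')=8, C('o')=9, C('r')=10, C('v')=11, C('w')=12
L[0]='g': occ=0, LF[0]=C('g')+0=3+0=3
L[1]='h': occ=0, LF[1]=C('h')+0=4+0=4
L[2]='v': occ=0, LF[2]=C('v')+0=11+0=11
L[3]='n': occ=0, LF[3]=C('n')+0=8+0=8
L[4]='w': occ=0, LF[4]=C('w')+0=12+0=12
L[5]='m': occ=0, LF[5]=C('m')+0=7+0=7
L[6]='e': occ=0, LF[6]=C('e')+0=1+0=1
L[7]='l': occ=0, LF[7]=C('l')+0=6+0=6
L[8]='i': occ=0, LF[8]=C('i')+0=5+0=5
L[9]='$': occ=0, LF[9]=C('$')+0=0+0=0
L[10]='e': occ=1, LF[10]=C('e')+1=1+1=2
L[11]='o': occ=0, LF[11]=C('o')+0=9+0=9
L[12]='r': occ=0, LF[12]=C('r')+0=10+0=10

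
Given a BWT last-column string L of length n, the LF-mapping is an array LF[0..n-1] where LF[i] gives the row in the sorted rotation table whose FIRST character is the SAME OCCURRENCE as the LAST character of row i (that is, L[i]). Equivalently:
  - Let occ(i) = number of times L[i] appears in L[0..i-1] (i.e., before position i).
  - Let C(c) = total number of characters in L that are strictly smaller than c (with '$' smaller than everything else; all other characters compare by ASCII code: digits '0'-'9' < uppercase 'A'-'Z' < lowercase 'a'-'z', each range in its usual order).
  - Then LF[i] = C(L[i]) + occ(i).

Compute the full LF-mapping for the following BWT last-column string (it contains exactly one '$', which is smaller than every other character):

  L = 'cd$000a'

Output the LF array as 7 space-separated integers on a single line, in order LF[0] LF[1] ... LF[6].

Char counts: '$':1, '0':3, 'a':1, 'c':1, 'd':1
C (first-col start): C('$')=0, C('0')=1, C('a')=4, C('c')=5, C('d')=6
L[0]='c': occ=0, LF[0]=C('c')+0=5+0=5
L[1]='d': occ=0, LF[1]=C('d')+0=6+0=6
L[2]='$': occ=0, LF[2]=C('$')+0=0+0=0
L[3]='0': occ=0, LF[3]=C('0')+0=1+0=1
L[4]='0': occ=1, LF[4]=C('0')+1=1+1=2
L[5]='0': occ=2, LF[5]=C('0')+2=1+2=3
L[6]='a': occ=0, LF[6]=C('a')+0=4+0=4

Answer: 5 6 0 1 2 3 4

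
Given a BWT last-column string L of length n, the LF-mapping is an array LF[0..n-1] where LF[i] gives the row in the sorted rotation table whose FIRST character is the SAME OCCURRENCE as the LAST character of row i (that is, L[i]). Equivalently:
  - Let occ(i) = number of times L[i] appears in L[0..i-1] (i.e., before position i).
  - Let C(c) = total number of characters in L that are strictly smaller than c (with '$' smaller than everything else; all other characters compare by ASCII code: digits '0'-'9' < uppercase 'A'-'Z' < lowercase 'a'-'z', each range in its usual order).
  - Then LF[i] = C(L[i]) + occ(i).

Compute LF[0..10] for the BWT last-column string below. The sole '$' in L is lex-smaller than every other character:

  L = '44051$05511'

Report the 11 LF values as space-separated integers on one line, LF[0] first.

Char counts: '$':1, '0':2, '1':3, '4':2, '5':3
C (first-col start): C('$')=0, C('0')=1, C('1')=3, C('4')=6, C('5')=8
L[0]='4': occ=0, LF[0]=C('4')+0=6+0=6
L[1]='4': occ=1, LF[1]=C('4')+1=6+1=7
L[2]='0': occ=0, LF[2]=C('0')+0=1+0=1
L[3]='5': occ=0, LF[3]=C('5')+0=8+0=8
L[4]='1': occ=0, LF[4]=C('1')+0=3+0=3
L[5]='$': occ=0, LF[5]=C('$')+0=0+0=0
L[6]='0': occ=1, LF[6]=C('0')+1=1+1=2
L[7]='5': occ=1, LF[7]=C('5')+1=8+1=9
L[8]='5': occ=2, LF[8]=C('5')+2=8+2=10
L[9]='1': occ=1, LF[9]=C('1')+1=3+1=4
L[10]='1': occ=2, LF[10]=C('1')+2=3+2=5

Answer: 6 7 1 8 3 0 2 9 10 4 5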